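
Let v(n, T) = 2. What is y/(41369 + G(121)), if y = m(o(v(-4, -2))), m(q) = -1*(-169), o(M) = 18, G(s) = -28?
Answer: 169/41341 ≈ 0.0040880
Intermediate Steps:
m(q) = 169
y = 169
y/(41369 + G(121)) = 169/(41369 - 28) = 169/41341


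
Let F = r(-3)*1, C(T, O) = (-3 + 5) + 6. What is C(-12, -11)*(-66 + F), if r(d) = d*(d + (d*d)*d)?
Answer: 192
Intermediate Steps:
r(d) = d*(d + d³) (r(d) = d*(d + d²*d) = d*(d + d³))
C(T, O) = 8 (C(T, O) = 2 + 6 = 8)
F = 90 (F = ((-3)² + (-3)⁴)*1 = (9 + 81)*1 = 90*1 = 90)
C(-12, -11)*(-66 + F) = 8*(-66 + 90) = 8*24 = 192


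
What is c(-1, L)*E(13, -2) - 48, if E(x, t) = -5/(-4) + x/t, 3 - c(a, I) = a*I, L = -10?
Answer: -45/4 ≈ -11.250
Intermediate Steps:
c(a, I) = 3 - I*a (c(a, I) = 3 - a*I = 3 - I*a)
E(x, t) = 5/4 + x/t (E(x, t) = -5*(-¼) + x/t = 5/4 + x/t)
c(-1, L)*E(13, -2) - 48 = (3 - 1*(-10)*(-1))*(5/4 + 13/(-2)) - 48 = (3 - 10)*(5/4 + 13*(-½)) - 48 = -7*(5/4 - 13/2) - 48 = -7*(-21/4) - 48 = 147/4 - 48 = -45/4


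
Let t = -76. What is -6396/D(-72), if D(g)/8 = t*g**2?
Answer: 533/262656 ≈ 0.0020293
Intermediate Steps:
D(g) = -608*g**2 (D(g) = 8*(-76*g**2) = -608*g**2)
-6396/D(-72) = -6396/((-608*(-72)**2)) = -6396/((-608*5184)) = -6396/(-3151872) = -6396*(-1/3151872) = 533/262656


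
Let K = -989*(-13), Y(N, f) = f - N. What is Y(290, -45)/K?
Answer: -335/12857 ≈ -0.026056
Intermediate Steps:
K = 12857
Y(290, -45)/K = (-45 - 1*290)/12857 = (-45 - 290)*(1/12857) = -335*1/12857 = -335/12857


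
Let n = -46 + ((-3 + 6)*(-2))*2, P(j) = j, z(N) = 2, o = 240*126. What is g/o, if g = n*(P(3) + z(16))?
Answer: -29/3024 ≈ -0.0095899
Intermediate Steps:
o = 30240
n = -58 (n = -46 + (3*(-2))*2 = -46 - 6*2 = -46 - 12 = -58)
g = -290 (g = -58*(3 + 2) = -58*5 = -290)
g/o = -290/30240 = -290*1/30240 = -29/3024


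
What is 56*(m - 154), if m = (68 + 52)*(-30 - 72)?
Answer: -694064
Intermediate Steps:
m = -12240 (m = 120*(-102) = -12240)
56*(m - 154) = 56*(-12240 - 154) = 56*(-12394) = -694064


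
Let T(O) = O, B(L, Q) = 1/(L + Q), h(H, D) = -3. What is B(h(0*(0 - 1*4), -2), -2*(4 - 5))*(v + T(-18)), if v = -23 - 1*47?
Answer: 88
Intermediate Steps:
v = -70 (v = -23 - 47 = -70)
B(h(0*(0 - 1*4), -2), -2*(4 - 5))*(v + T(-18)) = (-70 - 18)/(-3 - 2*(4 - 5)) = -88/(-3 - 2*(-1)) = -88/(-3 + 2) = -88/(-1) = -1*(-88) = 88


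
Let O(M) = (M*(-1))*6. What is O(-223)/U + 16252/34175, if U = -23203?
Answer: 331369006/792962525 ≈ 0.41789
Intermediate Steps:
O(M) = -6*M (O(M) = -M*6 = -6*M)
O(-223)/U + 16252/34175 = -6*(-223)/(-23203) + 16252/34175 = 1338*(-1/23203) + 16252*(1/34175) = -1338/23203 + 16252/34175 = 331369006/792962525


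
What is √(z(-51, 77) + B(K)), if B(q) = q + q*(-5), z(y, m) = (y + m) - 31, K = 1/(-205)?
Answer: I*√209305/205 ≈ 2.2317*I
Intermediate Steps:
K = -1/205 ≈ -0.0048781
z(y, m) = -31 + m + y (z(y, m) = (m + y) - 31 = -31 + m + y)
B(q) = -4*q (B(q) = q - 5*q = -4*q)
√(z(-51, 77) + B(K)) = √((-31 + 77 - 51) - 4*(-1/205)) = √(-5 + 4/205) = √(-1021/205) = I*√209305/205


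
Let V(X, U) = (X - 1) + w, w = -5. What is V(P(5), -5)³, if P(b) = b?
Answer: -1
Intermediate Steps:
V(X, U) = -6 + X (V(X, U) = (X - 1) - 5 = (-1 + X) - 5 = -6 + X)
V(P(5), -5)³ = (-6 + 5)³ = (-1)³ = -1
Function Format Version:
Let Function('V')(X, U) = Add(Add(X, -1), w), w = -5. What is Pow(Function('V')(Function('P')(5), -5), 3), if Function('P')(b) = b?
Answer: -1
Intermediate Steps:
Function('V')(X, U) = Add(-6, X) (Function('V')(X, U) = Add(Add(X, -1), -5) = Add(Add(-1, X), -5) = Add(-6, X))
Pow(Function('V')(Function('P')(5), -5), 3) = Pow(Add(-6, 5), 3) = Pow(-1, 3) = -1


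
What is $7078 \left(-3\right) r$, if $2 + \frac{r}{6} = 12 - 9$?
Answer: $-127404$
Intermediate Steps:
$r = 6$ ($r = -12 + 6 \left(12 - 9\right) = -12 + 6 \cdot 3 = -12 + 18 = 6$)
$7078 \left(-3\right) r = 7078 \left(-3\right) 6 = \left(-21234\right) 6 = -127404$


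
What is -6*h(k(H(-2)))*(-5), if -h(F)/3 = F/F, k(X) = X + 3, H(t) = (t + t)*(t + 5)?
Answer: -90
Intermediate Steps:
H(t) = 2*t*(5 + t) (H(t) = (2*t)*(5 + t) = 2*t*(5 + t))
k(X) = 3 + X
h(F) = -3 (h(F) = -3*F/F = -3*1 = -3)
-6*h(k(H(-2)))*(-5) = -6*(-3)*(-5) = 18*(-5) = -90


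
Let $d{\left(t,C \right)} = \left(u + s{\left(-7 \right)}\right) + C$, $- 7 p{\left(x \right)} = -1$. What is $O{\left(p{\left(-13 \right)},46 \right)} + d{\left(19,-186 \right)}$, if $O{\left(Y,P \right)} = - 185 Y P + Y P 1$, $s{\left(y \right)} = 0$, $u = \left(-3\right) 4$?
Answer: $- \frac{9850}{7} \approx -1407.1$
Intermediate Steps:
$p{\left(x \right)} = \frac{1}{7}$ ($p{\left(x \right)} = \left(- \frac{1}{7}\right) \left(-1\right) = \frac{1}{7}$)
$u = -12$
$O{\left(Y,P \right)} = - 184 P Y$ ($O{\left(Y,P \right)} = - 185 P Y + P Y 1 = - 185 P Y + P Y = - 184 P Y$)
$d{\left(t,C \right)} = -12 + C$ ($d{\left(t,C \right)} = \left(-12 + 0\right) + C = -12 + C$)
$O{\left(p{\left(-13 \right)},46 \right)} + d{\left(19,-186 \right)} = \left(-184\right) 46 \cdot \frac{1}{7} - 198 = - \frac{8464}{7} - 198 = - \frac{9850}{7}$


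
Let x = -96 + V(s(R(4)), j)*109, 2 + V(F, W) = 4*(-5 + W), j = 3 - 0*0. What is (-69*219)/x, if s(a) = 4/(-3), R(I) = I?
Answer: 15111/1186 ≈ 12.741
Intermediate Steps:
s(a) = -4/3 (s(a) = 4*(-⅓) = -4/3)
j = 3 (j = 3 - 1*0 = 3 + 0 = 3)
V(F, W) = -22 + 4*W (V(F, W) = -2 + 4*(-5 + W) = -2 + (-20 + 4*W) = -22 + 4*W)
x = -1186 (x = -96 + (-22 + 4*3)*109 = -96 + (-22 + 12)*109 = -96 - 10*109 = -96 - 1090 = -1186)
(-69*219)/x = -69*219/(-1186) = -15111*(-1/1186) = 15111/1186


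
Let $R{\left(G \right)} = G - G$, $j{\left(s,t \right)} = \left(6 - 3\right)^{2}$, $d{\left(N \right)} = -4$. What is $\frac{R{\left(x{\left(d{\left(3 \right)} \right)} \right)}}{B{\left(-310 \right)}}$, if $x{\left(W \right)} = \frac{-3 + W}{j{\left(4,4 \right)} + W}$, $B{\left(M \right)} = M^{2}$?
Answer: $0$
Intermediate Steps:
$j{\left(s,t \right)} = 9$ ($j{\left(s,t \right)} = 3^{2} = 9$)
$x{\left(W \right)} = \frac{-3 + W}{9 + W}$
$R{\left(G \right)} = 0$
$\frac{R{\left(x{\left(d{\left(3 \right)} \right)} \right)}}{B{\left(-310 \right)}} = \frac{0}{\left(-310\right)^{2}} = \frac{0}{96100} = 0 \cdot \frac{1}{96100} = 0$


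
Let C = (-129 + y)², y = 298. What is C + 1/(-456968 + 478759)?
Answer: 622372752/21791 ≈ 28561.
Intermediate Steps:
C = 28561 (C = (-129 + 298)² = 169² = 28561)
C + 1/(-456968 + 478759) = 28561 + 1/(-456968 + 478759) = 28561 + 1/21791 = 622372752/21791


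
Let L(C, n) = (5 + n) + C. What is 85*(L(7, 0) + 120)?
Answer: 11220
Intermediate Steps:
L(C, n) = 5 + C + n
85*(L(7, 0) + 120) = 85*((5 + 7 + 0) + 120) = 85*(12 + 120) = 85*132 = 11220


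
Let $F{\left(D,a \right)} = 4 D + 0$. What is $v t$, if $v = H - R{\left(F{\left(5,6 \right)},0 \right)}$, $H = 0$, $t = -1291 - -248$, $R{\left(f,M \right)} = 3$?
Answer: $3129$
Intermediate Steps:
$F{\left(D,a \right)} = 4 D$
$t = -1043$ ($t = -1291 + 248 = -1043$)
$v = -3$ ($v = 0 - 3 = -3$)
$v t = \left(-3\right) \left(-1043\right) = 3129$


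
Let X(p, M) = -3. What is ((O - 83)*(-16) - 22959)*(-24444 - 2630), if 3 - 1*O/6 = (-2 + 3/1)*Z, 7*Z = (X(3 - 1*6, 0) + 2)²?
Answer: 4151445938/7 ≈ 5.9306e+8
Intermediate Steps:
Z = ⅐ (Z = (-3 + 2)²/7 = (⅐)*(-1)² = (⅐)*1 = ⅐ ≈ 0.14286)
O = 120/7 (O = 18 - 6*(-2 + 3/1)/7 = 18 - 6*(-2 + 3*1)/7 = 18 - 6*(-2 + 3)/7 = 18 - 6/7 = 120/7 ≈ 17.143)
((O - 83)*(-16) - 22959)*(-24444 - 2630) = ((120/7 - 83)*(-16) - 22959)*(-24444 - 2630) = (-461/7*(-16) - 22959)*(-27074) = (7376/7 - 22959)*(-27074) = -153337/7*(-27074) = 4151445938/7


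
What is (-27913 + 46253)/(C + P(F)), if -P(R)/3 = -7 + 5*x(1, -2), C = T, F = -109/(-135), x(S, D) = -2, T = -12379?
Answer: -4585/3082 ≈ -1.4877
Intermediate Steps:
F = 109/135 (F = -109*(-1/135) = 109/135 ≈ 0.80741)
C = -12379
P(R) = 51 (P(R) = -3*(-7 + 5*(-2)) = -3*(-7 - 10) = -3*(-17) = 51)
(-27913 + 46253)/(C + P(F)) = (-27913 + 46253)/(-12379 + 51) = 18340/(-12328) = 18340*(-1/12328) = -4585/3082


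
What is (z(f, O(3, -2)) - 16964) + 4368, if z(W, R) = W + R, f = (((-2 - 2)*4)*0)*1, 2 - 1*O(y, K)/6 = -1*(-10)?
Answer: -12644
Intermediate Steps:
O(y, K) = -48 (O(y, K) = 12 - (-6)*(-10) = 12 - 6*10 = 12 - 60 = -48)
f = 0 (f = (-4*4*0)*1 = -16*0*1 = 0*1 = 0)
z(W, R) = R + W
(z(f, O(3, -2)) - 16964) + 4368 = ((-48 + 0) - 16964) + 4368 = (-48 - 16964) + 4368 = -17012 + 4368 = -12644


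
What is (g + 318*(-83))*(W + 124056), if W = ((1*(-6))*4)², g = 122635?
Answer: 11994708312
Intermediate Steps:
W = 576 (W = (-6*4)² = (-24)² = 576)
(g + 318*(-83))*(W + 124056) = (122635 + 318*(-83))*(576 + 124056) = (122635 - 26394)*124632 = 96241*124632 = 11994708312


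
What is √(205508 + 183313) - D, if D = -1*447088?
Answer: 447088 + √388821 ≈ 4.4771e+5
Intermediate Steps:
D = -447088
√(205508 + 183313) - D = √(205508 + 183313) - 1*(-447088) = √388821 + 447088 = 447088 + √388821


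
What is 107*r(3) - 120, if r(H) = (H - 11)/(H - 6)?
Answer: 496/3 ≈ 165.33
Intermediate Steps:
r(H) = (-11 + H)/(-6 + H)
107*r(3) - 120 = 107*((-11 + 3)/(-6 + 3)) - 120 = 107*(-8/(-3)) - 120 = 107*(-⅓*(-8)) - 120 = 107*(8/3) - 120 = 856/3 - 120 = 496/3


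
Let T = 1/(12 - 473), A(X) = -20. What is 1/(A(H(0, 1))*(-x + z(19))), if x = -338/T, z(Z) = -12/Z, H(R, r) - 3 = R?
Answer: 19/59211080 ≈ 3.2089e-7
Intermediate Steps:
H(R, r) = 3 + R
T = -1/461 (T = 1/(-461) = -1/461 ≈ -0.0021692)
x = 155818 (x = -338/(-1/461) = -338*(-461) = 155818)
1/(A(H(0, 1))*(-x + z(19))) = 1/(-20*(-1*155818 - 12/19)) = 1/(-20*(-155818 - 12*1/19)) = 1/(-20*(-155818 - 12/19)) = 1/(-20*(-2960554/19)) = 1/(59211080/19) = 19/59211080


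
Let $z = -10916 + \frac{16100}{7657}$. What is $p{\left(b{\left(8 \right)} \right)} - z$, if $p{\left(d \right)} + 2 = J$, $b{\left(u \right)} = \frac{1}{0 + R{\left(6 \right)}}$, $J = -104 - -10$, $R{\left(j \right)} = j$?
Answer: $\frac{82832640}{7657} \approx 10818.0$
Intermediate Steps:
$J = -94$ ($J = -104 + 10 = -94$)
$b{\left(u \right)} = \frac{1}{6}$ ($b{\left(u \right)} = \frac{1}{0 + 6} = \frac{1}{6}$)
$p{\left(d \right)} = -96$ ($p{\left(d \right)} = -2 - 94 = -96$)
$z = - \frac{83567712}{7657}$ ($z = -10916 + 16100 \cdot \frac{1}{7657} = -10916 + \frac{16100}{7657} = - \frac{83567712}{7657} \approx -10914.0$)
$p{\left(b{\left(8 \right)} \right)} - z = -96 - - \frac{83567712}{7657} = -96 + \frac{83567712}{7657} = \frac{82832640}{7657}$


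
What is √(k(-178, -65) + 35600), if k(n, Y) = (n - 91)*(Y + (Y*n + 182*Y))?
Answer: 5*√4921 ≈ 350.75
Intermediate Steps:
k(n, Y) = (-91 + n)*(183*Y + Y*n) (k(n, Y) = (-91 + n)*(Y + (182*Y + Y*n)) = (-91 + n)*(183*Y + Y*n))
√(k(-178, -65) + 35600) = √(-65*(-16653 + (-178)² + 92*(-178)) + 35600) = √(-65*(-16653 + 31684 - 16376) + 35600) = √(-65*(-1345) + 35600) = √(87425 + 35600) = √123025 = 5*√4921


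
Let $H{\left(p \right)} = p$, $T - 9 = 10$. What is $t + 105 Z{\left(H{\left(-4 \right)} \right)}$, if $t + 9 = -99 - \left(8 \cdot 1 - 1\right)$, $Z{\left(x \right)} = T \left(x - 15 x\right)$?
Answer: $111605$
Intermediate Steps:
$T = 19$ ($T = 9 + 10 = 19$)
$Z{\left(x \right)} = - 266 x$ ($Z{\left(x \right)} = 19 \left(x - 15 x\right) = 19 \left(- 14 x\right) = - 266 x$)
$t = -115$ ($t = -9 - \left(98 + 8\right) = -9 - 106 = -115$)
$t + 105 Z{\left(H{\left(-4 \right)} \right)} = -115 + 105 \left(\left(-266\right) \left(-4\right)\right) = -115 + 105 \cdot 1064 = -115 + 111720 = 111605$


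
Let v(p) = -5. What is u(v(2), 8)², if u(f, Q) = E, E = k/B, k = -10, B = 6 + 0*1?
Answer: 25/9 ≈ 2.7778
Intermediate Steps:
B = 6 (B = 6 + 0 = 6)
E = -5/3 (E = -10/6 = -10*⅙ = -5/3 ≈ -1.6667)
u(f, Q) = -5/3
u(v(2), 8)² = (-5/3)² = 25/9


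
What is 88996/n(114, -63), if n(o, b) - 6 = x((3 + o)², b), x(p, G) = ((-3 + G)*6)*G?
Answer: 44498/12477 ≈ 3.5664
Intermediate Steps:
x(p, G) = G*(-18 + 6*G) (x(p, G) = (-18 + 6*G)*G = G*(-18 + 6*G))
n(o, b) = 6 + 6*b*(-3 + b)
88996/n(114, -63) = 88996/(6 + 6*(-63)*(-3 - 63)) = 88996/(6 + 6*(-63)*(-66)) = 88996/(6 + 24948) = 88996/24954 = 88996*(1/24954) = 44498/12477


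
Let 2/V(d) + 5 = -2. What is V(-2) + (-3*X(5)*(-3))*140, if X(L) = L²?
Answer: 220498/7 ≈ 31500.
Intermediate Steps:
V(d) = -2/7 (V(d) = 2/(-5 - 2) = 2/(-7) = 2*(-⅐) = -2/7)
V(-2) + (-3*X(5)*(-3))*140 = -2/7 + (-3*5²*(-3))*140 = -2/7 + (-3*25*(-3))*140 = -2/7 - 75*(-3)*140 = -2/7 + 225*140 = -2/7 + 31500 = 220498/7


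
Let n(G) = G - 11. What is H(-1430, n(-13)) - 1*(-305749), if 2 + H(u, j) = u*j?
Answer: 340067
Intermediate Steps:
n(G) = -11 + G
H(u, j) = -2 + j*u (H(u, j) = -2 + u*j = -2 + j*u)
H(-1430, n(-13)) - 1*(-305749) = (-2 + (-11 - 13)*(-1430)) - 1*(-305749) = (-2 - 24*(-1430)) + 305749 = (-2 + 34320) + 305749 = 34318 + 305749 = 340067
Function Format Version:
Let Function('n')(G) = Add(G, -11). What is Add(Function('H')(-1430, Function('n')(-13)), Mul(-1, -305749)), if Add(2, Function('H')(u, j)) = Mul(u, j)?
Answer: 340067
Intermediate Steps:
Function('n')(G) = Add(-11, G)
Function('H')(u, j) = Add(-2, Mul(j, u)) (Function('H')(u, j) = Add(-2, Mul(u, j)) = Add(-2, Mul(j, u)))
Add(Function('H')(-1430, Function('n')(-13)), Mul(-1, -305749)) = Add(Add(-2, Mul(Add(-11, -13), -1430)), Mul(-1, -305749)) = Add(Add(-2, Mul(-24, -1430)), 305749) = Add(Add(-2, 34320), 305749) = Add(34318, 305749) = 340067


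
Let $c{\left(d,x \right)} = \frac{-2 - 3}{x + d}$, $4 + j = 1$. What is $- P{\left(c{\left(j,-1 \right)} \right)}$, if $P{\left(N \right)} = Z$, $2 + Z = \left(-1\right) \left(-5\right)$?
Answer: $-3$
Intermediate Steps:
$j = -3$ ($j = -4 + 1 = -3$)
$c{\left(d,x \right)} = - \frac{5}{d + x}$
$Z = 3$ ($Z = -2 - -5 = -2 + 5 = 3$)
$P{\left(N \right)} = 3$
$- P{\left(c{\left(j,-1 \right)} \right)} = \left(-1\right) 3 = -3$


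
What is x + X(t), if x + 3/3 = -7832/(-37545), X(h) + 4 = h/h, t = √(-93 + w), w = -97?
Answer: -142348/37545 ≈ -3.7914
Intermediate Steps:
t = I*√190 (t = √(-93 - 97) = √(-190) = I*√190 ≈ 13.784*I)
X(h) = -3 (X(h) = -4 + h/h = -4 + 1 = -3)
x = -29713/37545 (x = -1 - 7832/(-37545) = -1 - 7832*(-1/37545) = -1 + 7832/37545 = -29713/37545 ≈ -0.79140)
x + X(t) = -29713/37545 - 3 = -142348/37545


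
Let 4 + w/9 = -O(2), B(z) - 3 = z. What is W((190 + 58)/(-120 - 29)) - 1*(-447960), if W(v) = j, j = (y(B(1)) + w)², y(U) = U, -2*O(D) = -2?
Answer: 449641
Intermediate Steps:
O(D) = 1 (O(D) = -½*(-2) = 1)
B(z) = 3 + z
w = -45 (w = -36 + 9*(-1*1) = -36 + 9*(-1) = -36 - 9 = -45)
j = 1681 (j = ((3 + 1) - 45)² = (4 - 45)² = (-41)² = 1681)
W(v) = 1681
W((190 + 58)/(-120 - 29)) - 1*(-447960) = 1681 - 1*(-447960) = 1681 + 447960 = 449641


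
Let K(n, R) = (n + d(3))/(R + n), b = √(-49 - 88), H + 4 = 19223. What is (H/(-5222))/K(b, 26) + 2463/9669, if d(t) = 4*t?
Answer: (-57655575*√137 + 1559066618*I)/(16830506*(√137 - 12*I)) ≈ -5.626 + 2.1462*I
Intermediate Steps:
H = 19219 (H = -4 + 19223 = 19219)
b = I*√137 (b = √(-137) = I*√137 ≈ 11.705*I)
K(n, R) = (12 + n)/(R + n) (K(n, R) = (n + 4*3)/(R + n) = (n + 12)/(R + n) = (12 + n)/(R + n))
(H/(-5222))/K(b, 26) + 2463/9669 = (19219/(-5222))/(((12 + I*√137)/(26 + I*√137))) + 2463/9669 = (19219*(-1/5222))*((26 + I*√137)/(12 + I*√137)) + 2463*(1/9669) = -19219*(26 + I*√137)/(5222*(12 + I*√137)) + 821/3223 = 821/3223 - 19219*(26 + I*√137)/(5222*(12 + I*√137))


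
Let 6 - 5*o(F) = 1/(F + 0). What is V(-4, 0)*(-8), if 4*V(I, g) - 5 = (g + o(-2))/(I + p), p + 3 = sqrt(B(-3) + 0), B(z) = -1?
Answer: -2409/250 + 13*I/250 ≈ -9.636 + 0.052*I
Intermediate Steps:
o(F) = 6/5 - 1/(5*F) (o(F) = 6/5 - 1/(5*(F + 0)) = 6/5 - 1/(5*F))
p = -3 + I (p = -3 + sqrt(-1 + 0) = -3 + sqrt(-1) = -3 + I ≈ -3.0 + 1.0*I)
V(I, g) = 5/4 + (13/10 + g)/(4*(-3 + I + I)) (V(I, g) = 5/4 + ((g + (1/5)*(-1 + 6*(-2))/(-2))/(I + (-3 + I)))/4 = 5/4 + ((g + (1/5)*(-1/2)*(-1 - 12))/(-3 + I + I))/4 = 5/4 + ((g + (1/5)*(-1/2)*(-13))/(-3 + I + I))/4 = 5/4 + ((g + 13/10)/(-3 + I + I))/4 = 5/4 + ((13/10 + g)/(-3 + I + I))/4 = 5/4 + (13/10 + g)/(4*(-3 + I + I)))
V(-4, 0)*(-8) = ((-137 + 10*0 + 50*I + 50*(-4))/(40*(-3 + I - 4)))*(-8) = ((-137 + 0 + 50*I - 200)/(40*(-7 + I)))*(-8) = (((-7 - I)/50)*(-337 + 50*I)/40)*(-8) = ((-337 + 50*I)*(-7 - I)/2000)*(-8) = -(-337 + 50*I)*(-7 - I)/250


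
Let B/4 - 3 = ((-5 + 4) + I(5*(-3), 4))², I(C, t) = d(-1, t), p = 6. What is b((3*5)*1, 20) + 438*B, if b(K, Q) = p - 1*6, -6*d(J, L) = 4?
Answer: 30368/3 ≈ 10123.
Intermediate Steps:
d(J, L) = -⅔ (d(J, L) = -⅙*4 = -⅔)
I(C, t) = -⅔
B = 208/9 (B = 12 + 4*((-5 + 4) - ⅔)² = 12 + 4*(-1 - ⅔)² = 12 + 4*(-5/3)² = 12 + 4*(25/9) = 12 + 100/9 = 208/9 ≈ 23.111)
b(K, Q) = 0 (b(K, Q) = 6 - 1*6 = 6 - 6 = 0)
b((3*5)*1, 20) + 438*B = 0 + 438*(208/9) = 0 + 30368/3 = 30368/3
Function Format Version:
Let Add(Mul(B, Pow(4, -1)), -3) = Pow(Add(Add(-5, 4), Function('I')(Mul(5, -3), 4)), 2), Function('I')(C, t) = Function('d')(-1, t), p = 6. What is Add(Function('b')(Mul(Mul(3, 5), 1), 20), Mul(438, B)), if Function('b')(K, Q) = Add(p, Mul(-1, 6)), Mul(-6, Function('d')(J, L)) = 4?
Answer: Rational(30368, 3) ≈ 10123.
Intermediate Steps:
Function('d')(J, L) = Rational(-2, 3) (Function('d')(J, L) = Mul(Rational(-1, 6), 4) = Rational(-2, 3))
Function('I')(C, t) = Rational(-2, 3)
B = Rational(208, 9) (B = Add(12, Mul(4, Pow(Add(Add(-5, 4), Rational(-2, 3)), 2))) = Add(12, Mul(4, Pow(Add(-1, Rational(-2, 3)), 2))) = Add(12, Mul(4, Pow(Rational(-5, 3), 2))) = Add(12, Mul(4, Rational(25, 9))) = Add(12, Rational(100, 9)) = Rational(208, 9) ≈ 23.111)
Function('b')(K, Q) = 0 (Function('b')(K, Q) = Add(6, Mul(-1, 6)) = Add(6, -6) = 0)
Add(Function('b')(Mul(Mul(3, 5), 1), 20), Mul(438, B)) = Add(0, Mul(438, Rational(208, 9))) = Add(0, Rational(30368, 3)) = Rational(30368, 3)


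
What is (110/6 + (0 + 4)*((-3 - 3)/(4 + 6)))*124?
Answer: 29636/15 ≈ 1975.7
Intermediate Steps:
(110/6 + (0 + 4)*((-3 - 3)/(4 + 6)))*124 = (110*(1/6) + 4*(-6/10))*124 = (55/3 + 4*(-6*1/10))*124 = (55/3 + 4*(-3/5))*124 = (55/3 - 12/5)*124 = (239/15)*124 = 29636/15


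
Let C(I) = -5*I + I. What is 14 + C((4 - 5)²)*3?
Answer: 2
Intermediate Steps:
C(I) = -4*I
14 + C((4 - 5)²)*3 = 14 - 4*(4 - 5)²*3 = 14 - 4*(-1)²*3 = 14 - 4*1*3 = 14 - 4*3 = 14 - 12 = 2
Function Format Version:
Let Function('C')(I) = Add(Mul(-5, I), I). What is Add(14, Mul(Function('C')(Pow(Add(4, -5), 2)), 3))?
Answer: 2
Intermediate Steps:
Function('C')(I) = Mul(-4, I)
Add(14, Mul(Function('C')(Pow(Add(4, -5), 2)), 3)) = Add(14, Mul(Mul(-4, Pow(Add(4, -5), 2)), 3)) = Add(14, Mul(Mul(-4, Pow(-1, 2)), 3)) = Add(14, Mul(Mul(-4, 1), 3)) = Add(14, Mul(-4, 3)) = Add(14, -12) = 2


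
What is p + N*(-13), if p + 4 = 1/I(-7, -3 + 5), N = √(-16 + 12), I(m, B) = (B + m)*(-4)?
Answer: -79/20 - 26*I ≈ -3.95 - 26.0*I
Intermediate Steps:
I(m, B) = -4*B - 4*m
N = 2*I (N = √(-4) = 2*I ≈ 2.0*I)
p = -79/20 (p = -4 + 1/(-4*(-3 + 5) - 4*(-7)) = -4 + 1/(-4*2 + 28) = -4 + 1/(-8 + 28) = -4 + 1/20 = -79/20 ≈ -3.9500)
p + N*(-13) = -79/20 + (2*I)*(-13) = -79/20 - 26*I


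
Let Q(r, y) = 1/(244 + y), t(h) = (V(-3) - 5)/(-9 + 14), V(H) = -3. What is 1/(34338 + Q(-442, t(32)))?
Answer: 1212/41617661 ≈ 2.9122e-5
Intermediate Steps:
t(h) = -8/5 (t(h) = (-3 - 5)/(-9 + 14) = -8/5)
1/(34338 + Q(-442, t(32))) = 1/(34338 + 1/(244 - 8/5)) = 1/(34338 + 1/(1212/5)) = 1/(34338 + 5/1212) = 1/(41617661/1212) = 1212/41617661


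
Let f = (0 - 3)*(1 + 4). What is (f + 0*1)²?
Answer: 225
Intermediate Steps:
f = -15 (f = -3*5 = -15)
(f + 0*1)² = (-15 + 0*1)² = (-15 + 0)² = (-15)² = 225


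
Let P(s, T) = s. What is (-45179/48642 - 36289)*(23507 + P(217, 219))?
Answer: -6979658991018/8107 ≈ -8.6094e+8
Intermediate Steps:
(-45179/48642 - 36289)*(23507 + P(217, 219)) = (-45179/48642 - 36289)*(23507 + 217) = (-45179*1/48642 - 36289)*23724 = (-45179/48642 - 36289)*23724 = -1765214717/48642*23724 = -6979658991018/8107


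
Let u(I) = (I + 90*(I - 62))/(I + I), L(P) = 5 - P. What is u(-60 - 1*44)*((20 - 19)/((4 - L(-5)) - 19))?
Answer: -3761/1300 ≈ -2.8931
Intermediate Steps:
u(I) = (-5580 + 91*I)/(2*I) (u(I) = (I + 90*(-62 + I))/((2*I)) = (I + (-5580 + 90*I))*(1/(2*I)) = (-5580 + 91*I)*(1/(2*I)) = (-5580 + 91*I)/(2*I))
u(-60 - 1*44)*((20 - 19)/((4 - L(-5)) - 19)) = (91/2 - 2790/(-60 - 1*44))*((20 - 19)/((4 - (5 - 1*(-5))) - 19)) = (91/2 - 2790/(-60 - 44))*(1/((4 - (5 + 5)) - 19)) = (91/2 - 2790/(-104))*(1/((4 - 1*10) - 19)) = (91/2 - 2790*(-1/104))*(1/((4 - 10) - 19)) = (91/2 + 1395/52)*(1/(-6 - 19)) = 3761*(1/(-25))/52 = 3761*(1*(-1/25))/52 = (3761/52)*(-1/25) = -3761/1300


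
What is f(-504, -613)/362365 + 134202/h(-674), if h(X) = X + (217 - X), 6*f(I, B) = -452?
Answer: 145890274148/235899615 ≈ 618.44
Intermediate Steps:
f(I, B) = -226/3 (f(I, B) = (⅙)*(-452) = -226/3)
h(X) = 217
f(-504, -613)/362365 + 134202/h(-674) = -226/3/362365 + 134202/217 = -226/3*1/362365 + 134202*(1/217) = -226/1087095 + 134202/217 = 145890274148/235899615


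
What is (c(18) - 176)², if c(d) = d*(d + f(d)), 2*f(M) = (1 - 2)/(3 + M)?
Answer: 1067089/49 ≈ 21777.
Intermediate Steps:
f(M) = -1/(2*(3 + M)) (f(M) = ((1 - 2)/(3 + M))/2 = (-1/(3 + M))/2 = -1/(2*(3 + M)))
c(d) = d*(d - 1/(6 + 2*d))
(c(18) - 176)² = ((½)*18*(-1 + 2*18*(3 + 18))/(3 + 18) - 176)² = ((½)*18*(-1 + 2*18*21)/21 - 176)² = ((½)*18*(1/21)*(-1 + 756) - 176)² = ((½)*18*(1/21)*755 - 176)² = (2265/7 - 176)² = (1033/7)² = 1067089/49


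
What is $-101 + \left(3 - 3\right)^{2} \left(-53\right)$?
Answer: $-101$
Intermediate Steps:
$-101 + \left(3 - 3\right)^{2} \left(-53\right) = -101 + 0^{2} \left(-53\right) = -101 + 0 \left(-53\right) = -101 + 0 = -101$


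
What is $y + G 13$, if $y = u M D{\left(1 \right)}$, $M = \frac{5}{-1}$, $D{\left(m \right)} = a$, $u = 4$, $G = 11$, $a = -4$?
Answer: $223$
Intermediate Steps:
$D{\left(m \right)} = -4$
$M = -5$ ($M = 5 \left(-1\right) = -5$)
$y = 80$ ($y = 4 \left(-5\right) \left(-4\right) = \left(-20\right) \left(-4\right) = 80$)
$y + G 13 = 80 + 11 \cdot 13 = 80 + 143 = 223$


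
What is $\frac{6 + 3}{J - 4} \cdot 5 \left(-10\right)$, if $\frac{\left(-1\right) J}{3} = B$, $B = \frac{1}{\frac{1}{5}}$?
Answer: $\frac{450}{19} \approx 23.684$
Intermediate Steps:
$B = 5$ ($B = \frac{1}{\frac{1}{5}} = 5$)
$J = -15$ ($J = \left(-3\right) 5 = -15$)
$\frac{6 + 3}{J - 4} \cdot 5 \left(-10\right) = \frac{6 + 3}{-15 - 4} \cdot 5 \left(-10\right) = \frac{9}{-19} \cdot 5 \left(-10\right) = 9 \left(- \frac{1}{19}\right) 5 \left(-10\right) = \left(- \frac{9}{19}\right) 5 \left(-10\right) = \left(- \frac{45}{19}\right) \left(-10\right) = \frac{450}{19}$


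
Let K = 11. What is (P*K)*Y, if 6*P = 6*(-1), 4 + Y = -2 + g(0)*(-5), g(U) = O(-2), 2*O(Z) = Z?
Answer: 11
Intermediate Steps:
O(Z) = Z/2
g(U) = -1 (g(U) = (1/2)*(-2) = -1)
Y = -1 (Y = -4 + (-2 - 1*(-5)) = -4 + (-2 + 5) = -4 + 3 = -1)
P = -1 (P = (6*(-1))/6 = (1/6)*(-6) = -1)
(P*K)*Y = -1*11*(-1) = -11*(-1) = 11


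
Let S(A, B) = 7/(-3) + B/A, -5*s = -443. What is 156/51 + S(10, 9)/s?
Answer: 137485/45186 ≈ 3.0426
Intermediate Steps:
s = 443/5 (s = -⅕*(-443) = 443/5 ≈ 88.600)
S(A, B) = -7/3 + B/A (S(A, B) = 7*(-⅓) + B/A = -7/3 + B/A)
156/51 + S(10, 9)/s = 156/51 + (-7/3 + 9/10)/(443/5) = 156*(1/51) + (-7/3 + 9*(⅒))*(5/443) = 52/17 + (-7/3 + 9/10)*(5/443) = 52/17 - 43/30*5/443 = 52/17 - 43/2658 = 137485/45186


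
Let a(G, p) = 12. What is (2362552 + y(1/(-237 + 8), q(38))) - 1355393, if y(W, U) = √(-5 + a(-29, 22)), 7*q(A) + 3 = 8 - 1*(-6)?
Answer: 1007159 + √7 ≈ 1.0072e+6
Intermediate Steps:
q(A) = 11/7 (q(A) = -3/7 + (8 - 1*(-6))/7 = -3/7 + (8 + 6)/7 = -3/7 + (⅐)*14 = -3/7 + 2 = 11/7)
y(W, U) = √7 (y(W, U) = √(-5 + 12) = √7)
(2362552 + y(1/(-237 + 8), q(38))) - 1355393 = (2362552 + √7) - 1355393 = 1007159 + √7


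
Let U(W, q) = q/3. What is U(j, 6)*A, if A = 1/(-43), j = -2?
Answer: -2/43 ≈ -0.046512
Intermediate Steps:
A = -1/43 ≈ -0.023256
U(W, q) = q/3 (U(W, q) = q*(⅓) = q/3)
U(j, 6)*A = ((⅓)*6)*(-1/43) = 2*(-1/43) = -2/43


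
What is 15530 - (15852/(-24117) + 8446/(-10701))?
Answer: 32587755028/2098179 ≈ 15531.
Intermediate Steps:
15530 - (15852/(-24117) + 8446/(-10701)) = 15530 - (15852*(-1/24117) + 8446*(-1/10701)) = 15530 - (-5284/8039 - 206/261) = 15530 - 1*(-3035158/2098179) = 15530 + 3035158/2098179 = 32587755028/2098179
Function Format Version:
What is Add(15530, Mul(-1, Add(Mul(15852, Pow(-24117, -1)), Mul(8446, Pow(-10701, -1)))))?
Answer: Rational(32587755028, 2098179) ≈ 15531.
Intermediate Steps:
Add(15530, Mul(-1, Add(Mul(15852, Pow(-24117, -1)), Mul(8446, Pow(-10701, -1))))) = Add(15530, Mul(-1, Add(Mul(15852, Rational(-1, 24117)), Mul(8446, Rational(-1, 10701))))) = Add(15530, Mul(-1, Add(Rational(-5284, 8039), Rational(-206, 261)))) = Add(15530, Mul(-1, Rational(-3035158, 2098179))) = Add(15530, Rational(3035158, 2098179)) = Rational(32587755028, 2098179)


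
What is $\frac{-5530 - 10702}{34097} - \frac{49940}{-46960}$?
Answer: $\frac{47027473}{80059756} \approx 0.5874$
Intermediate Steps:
$\frac{-5530 - 10702}{34097} - \frac{49940}{-46960} = \left(-5530 - 10702\right) \frac{1}{34097} - - \frac{2497}{2348} = \left(-16232\right) \frac{1}{34097} + \frac{2497}{2348} = - \frac{16232}{34097} + \frac{2497}{2348} = \frac{47027473}{80059756}$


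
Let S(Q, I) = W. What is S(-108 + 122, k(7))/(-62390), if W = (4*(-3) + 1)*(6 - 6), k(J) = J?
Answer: 0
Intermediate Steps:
W = 0 (W = (-12 + 1)*0 = -11*0 = 0)
S(Q, I) = 0
S(-108 + 122, k(7))/(-62390) = 0/(-62390) = 0*(-1/62390) = 0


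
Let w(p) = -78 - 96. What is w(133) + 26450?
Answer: 26276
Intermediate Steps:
w(p) = -174
w(133) + 26450 = -174 + 26450 = 26276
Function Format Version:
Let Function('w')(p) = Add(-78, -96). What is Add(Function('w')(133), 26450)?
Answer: 26276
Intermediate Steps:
Function('w')(p) = -174
Add(Function('w')(133), 26450) = Add(-174, 26450) = 26276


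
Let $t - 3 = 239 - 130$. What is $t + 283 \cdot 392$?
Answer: $111048$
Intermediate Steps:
$t = 112$ ($t = 3 + \left(239 - 130\right) = 3 + 109 = 112$)
$t + 283 \cdot 392 = 112 + 283 \cdot 392 = 112 + 110936 = 111048$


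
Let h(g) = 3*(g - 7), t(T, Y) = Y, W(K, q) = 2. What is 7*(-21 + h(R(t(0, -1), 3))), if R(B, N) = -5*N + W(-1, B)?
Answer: -567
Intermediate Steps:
R(B, N) = 2 - 5*N (R(B, N) = -5*N + 2 = 2 - 5*N)
h(g) = -21 + 3*g (h(g) = 3*(-7 + g) = -21 + 3*g)
7*(-21 + h(R(t(0, -1), 3))) = 7*(-21 + (-21 + 3*(2 - 5*3))) = 7*(-21 + (-21 + 3*(2 - 15))) = 7*(-21 + (-21 + 3*(-13))) = 7*(-21 + (-21 - 39)) = 7*(-21 - 60) = 7*(-81) = -567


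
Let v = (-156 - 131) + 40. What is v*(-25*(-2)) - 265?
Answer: -12615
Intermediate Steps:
v = -247 (v = -287 + 40 = -247)
v*(-25*(-2)) - 265 = -(-6175)*(-2) - 265 = -247*50 - 265 = -12350 - 265 = -12615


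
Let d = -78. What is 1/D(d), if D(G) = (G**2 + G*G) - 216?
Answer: 1/11952 ≈ 8.3668e-5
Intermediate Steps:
D(G) = -216 + 2*G**2 (D(G) = (G**2 + G**2) - 216 = 2*G**2 - 216 = -216 + 2*G**2)
1/D(d) = 1/(-216 + 2*(-78)**2) = 1/(-216 + 2*6084) = 1/(-216 + 12168) = 1/11952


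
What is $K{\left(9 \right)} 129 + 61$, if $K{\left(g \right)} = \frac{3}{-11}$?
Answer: $\frac{284}{11} \approx 25.818$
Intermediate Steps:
$K{\left(g \right)} = - \frac{3}{11}$ ($K{\left(g \right)} = 3 \left(- \frac{1}{11}\right) = - \frac{3}{11}$)
$K{\left(9 \right)} 129 + 61 = \left(- \frac{3}{11}\right) 129 + 61 = - \frac{387}{11} + 61 = \frac{284}{11}$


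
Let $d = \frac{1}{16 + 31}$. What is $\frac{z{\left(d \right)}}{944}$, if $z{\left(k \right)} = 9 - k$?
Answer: $\frac{211}{22184} \approx 0.0095114$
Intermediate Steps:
$d = \frac{1}{47} \approx 0.021277$
$\frac{z{\left(d \right)}}{944} = \frac{9 - \frac{1}{47}}{944} = \left(9 - \frac{1}{47}\right) \frac{1}{944} = \frac{422}{47} \cdot \frac{1}{944} = \frac{211}{22184}$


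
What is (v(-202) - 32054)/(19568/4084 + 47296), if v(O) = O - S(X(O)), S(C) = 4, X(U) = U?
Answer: -8234365/12073527 ≈ -0.68202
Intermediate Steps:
v(O) = -4 + O (v(O) = O - 1*4 = O - 4 = -4 + O)
(v(-202) - 32054)/(19568/4084 + 47296) = ((-4 - 202) - 32054)/(19568/4084 + 47296) = (-206 - 32054)/(19568*(1/4084) + 47296) = -32260/(4892/1021 + 47296) = -32260/48294108/1021 = -32260*1021/48294108 = -8234365/12073527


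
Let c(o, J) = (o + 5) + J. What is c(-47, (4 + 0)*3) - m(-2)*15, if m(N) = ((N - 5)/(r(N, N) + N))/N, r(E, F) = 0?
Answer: -15/4 ≈ -3.7500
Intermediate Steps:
c(o, J) = 5 + J + o (c(o, J) = (5 + o) + J = 5 + J + o)
m(N) = (-5 + N)/N² (m(N) = ((N - 5)/(0 + N))/N = ((-5 + N)/N)/N = (-5 + N)/N²)
c(-47, (4 + 0)*3) - m(-2)*15 = (5 + (4 + 0)*3 - 47) - (-5 - 2)/(-2)²*15 = (5 + 4*3 - 47) - (¼)*(-7)*15 = (5 + 12 - 47) - (-7)*15/4 = -30 - 1*(-105/4) = -30 + 105/4 = -15/4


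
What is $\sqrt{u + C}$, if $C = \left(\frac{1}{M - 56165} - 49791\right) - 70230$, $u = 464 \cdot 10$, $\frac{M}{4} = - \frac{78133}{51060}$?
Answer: $\frac{i \sqrt{59320133172480498724354}}{717024358} \approx 339.68 i$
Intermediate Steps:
$M = - \frac{78133}{12765}$ ($M = 4 \left(- \frac{78133}{51060}\right) = - \frac{78133}{12765} \approx -6.1209$)
$u = 4640$
$C = - \frac{86057980484283}{717024358}$ ($C = \left(\frac{1}{- \frac{78133}{12765} - 56165} - 49791\right) - 70230 = \left(\frac{1}{- \frac{717024358}{12765}} - 49791\right) - 70230 = \left(- \frac{12765}{717024358} - 49791\right) - 70230 = - \frac{35701359821943}{717024358} - 70230 = - \frac{86057980484283}{717024358} \approx -1.2002 \cdot 10^{5}$)
$\sqrt{u + C} = \sqrt{4640 - \frac{86057980484283}{717024358}} = \sqrt{- \frac{82730987463163}{717024358}} = \frac{i \sqrt{59320133172480498724354}}{717024358}$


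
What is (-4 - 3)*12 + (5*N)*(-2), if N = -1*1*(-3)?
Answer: -114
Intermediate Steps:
N = 3 (N = -1*(-3) = 3)
(-4 - 3)*12 + (5*N)*(-2) = (-4 - 3)*12 + (5*3)*(-2) = -7*12 + 15*(-2) = -84 - 30 = -114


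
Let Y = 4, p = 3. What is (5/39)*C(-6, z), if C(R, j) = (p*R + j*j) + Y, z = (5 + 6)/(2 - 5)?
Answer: -25/351 ≈ -0.071225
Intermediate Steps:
z = -11/3 (z = 11/(-3) = 11*(-⅓) = -11/3 ≈ -3.6667)
C(R, j) = 4 + j² + 3*R (C(R, j) = (3*R + j*j) + 4 = (3*R + j²) + 4 = (j² + 3*R) + 4 = 4 + j² + 3*R)
(5/39)*C(-6, z) = (5/39)*(4 + (-11/3)² + 3*(-6)) = ((1/39)*5)*(4 + 121/9 - 18) = (5/39)*(-5/9) = -25/351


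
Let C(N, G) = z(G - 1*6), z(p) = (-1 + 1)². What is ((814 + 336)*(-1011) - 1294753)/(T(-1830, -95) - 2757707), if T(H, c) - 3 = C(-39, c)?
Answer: 2457403/2757704 ≈ 0.89110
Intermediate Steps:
z(p) = 0 (z(p) = 0² = 0)
C(N, G) = 0
T(H, c) = 3 (T(H, c) = 3 + 0 = 3)
((814 + 336)*(-1011) - 1294753)/(T(-1830, -95) - 2757707) = ((814 + 336)*(-1011) - 1294753)/(3 - 2757707) = (1150*(-1011) - 1294753)/(-2757704) = (-1162650 - 1294753)*(-1/2757704) = -2457403*(-1/2757704) = 2457403/2757704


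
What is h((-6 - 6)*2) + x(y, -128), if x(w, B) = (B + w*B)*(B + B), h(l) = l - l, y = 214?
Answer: 7045120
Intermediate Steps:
h(l) = 0
x(w, B) = 2*B*(B + B*w) (x(w, B) = (B + B*w)*(2*B) = 2*B*(B + B*w))
h((-6 - 6)*2) + x(y, -128) = 0 + 2*(-128)²*(1 + 214) = 0 + 2*16384*215 = 0 + 7045120 = 7045120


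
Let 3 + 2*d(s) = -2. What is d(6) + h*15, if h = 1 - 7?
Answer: -185/2 ≈ -92.500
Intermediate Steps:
h = -6
d(s) = -5/2 (d(s) = -3/2 + (1/2)*(-2) = -3/2 - 1 = -5/2)
d(6) + h*15 = -5/2 - 6*15 = -5/2 - 90 = -185/2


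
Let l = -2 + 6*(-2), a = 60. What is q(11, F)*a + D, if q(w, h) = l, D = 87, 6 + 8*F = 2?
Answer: -753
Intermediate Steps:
F = -½ (F = -¾ + (⅛)*2 = -¾ + ¼ = -½ ≈ -0.50000)
l = -14 (l = -2 - 12 = -14)
q(w, h) = -14
q(11, F)*a + D = -14*60 + 87 = -840 + 87 = -753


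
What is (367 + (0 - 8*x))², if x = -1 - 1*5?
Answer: 172225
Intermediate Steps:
x = -6 (x = -1 - 5 = -6)
(367 + (0 - 8*x))² = (367 + (0 - 8*(-6)))² = (367 + (0 + 48))² = (367 + 48)² = 415² = 172225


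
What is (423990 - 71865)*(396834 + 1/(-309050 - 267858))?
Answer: 80614338752050875/576908 ≈ 1.3974e+11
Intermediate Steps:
(423990 - 71865)*(396834 + 1/(-309050 - 267858)) = 352125*(396834 + 1/(-576908)) = 352125*(396834 - 1/576908) = 352125*(228936709271/576908) = 80614338752050875/576908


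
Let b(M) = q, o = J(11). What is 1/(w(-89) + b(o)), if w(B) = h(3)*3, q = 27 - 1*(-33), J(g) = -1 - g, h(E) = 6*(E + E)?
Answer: 1/168 ≈ 0.0059524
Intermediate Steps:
h(E) = 12*E (h(E) = 6*(2*E) = 12*E)
q = 60 (q = 27 + 33 = 60)
o = -12 (o = -1 - 1*11 = -1 - 11 = -12)
w(B) = 108 (w(B) = (12*3)*3 = 36*3 = 108)
b(M) = 60
1/(w(-89) + b(o)) = 1/(108 + 60) = 1/168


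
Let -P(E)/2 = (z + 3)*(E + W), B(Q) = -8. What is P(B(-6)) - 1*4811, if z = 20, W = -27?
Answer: -3201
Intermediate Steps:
P(E) = 1242 - 46*E (P(E) = -2*(20 + 3)*(E - 27) = -46*(-27 + E) = -2*(-621 + 23*E) = 1242 - 46*E)
P(B(-6)) - 1*4811 = (1242 - 46*(-8)) - 1*4811 = (1242 + 368) - 4811 = 1610 - 4811 = -3201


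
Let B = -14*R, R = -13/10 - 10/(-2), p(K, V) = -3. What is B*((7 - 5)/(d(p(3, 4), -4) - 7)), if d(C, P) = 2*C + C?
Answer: 259/40 ≈ 6.4750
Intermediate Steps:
d(C, P) = 3*C
R = 37/10 (R = -13*⅒ - 10*(-½) = -13/10 + 5 = 37/10 ≈ 3.7000)
B = -259/5 (B = -14*37/10 = -259/5 ≈ -51.800)
B*((7 - 5)/(d(p(3, 4), -4) - 7)) = -259*(7 - 5)/(5*(3*(-3) - 7)) = -518/(5*(-9 - 7)) = -518/(5*(-16)) = -518*(-1)/(5*16) = -259/5*(-⅛) = 259/40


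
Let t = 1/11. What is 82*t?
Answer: 82/11 ≈ 7.4545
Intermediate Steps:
t = 1/11 ≈ 0.090909
82*t = 82*(1/11) = 82/11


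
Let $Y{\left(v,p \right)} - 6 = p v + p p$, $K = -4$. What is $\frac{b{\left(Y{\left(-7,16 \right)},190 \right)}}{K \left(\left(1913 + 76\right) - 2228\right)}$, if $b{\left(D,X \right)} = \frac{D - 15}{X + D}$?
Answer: $\frac{27}{65008} \approx 0.00041533$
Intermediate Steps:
$Y{\left(v,p \right)} = 6 + p^{2} + p v$ ($Y{\left(v,p \right)} = 6 + \left(p v + p p\right) = 6 + \left(p v + p^{2}\right) = 6 + \left(p^{2} + p v\right) = 6 + p^{2} + p v$)
$b{\left(D,X \right)} = \frac{-15 + D}{D + X}$
$\frac{b{\left(Y{\left(-7,16 \right)},190 \right)}}{K \left(\left(1913 + 76\right) - 2228\right)} = \frac{\frac{1}{\left(6 + 16^{2} + 16 \left(-7\right)\right) + 190} \left(-15 + \left(6 + 16^{2} + 16 \left(-7\right)\right)\right)}{\left(-4\right) \left(\left(1913 + 76\right) - 2228\right)} = \frac{\frac{1}{\left(6 + 256 - 112\right) + 190} \left(-15 + \left(6 + 256 - 112\right)\right)}{\left(-4\right) \left(1989 - 2228\right)} = \frac{\frac{1}{150 + 190} \left(-15 + 150\right)}{\left(-4\right) \left(-239\right)} = \frac{\frac{1}{340} \cdot 135}{956} = \frac{1}{340} \cdot 135 \cdot \frac{1}{956} = \frac{27}{68} \cdot \frac{1}{956} = \frac{27}{65008}$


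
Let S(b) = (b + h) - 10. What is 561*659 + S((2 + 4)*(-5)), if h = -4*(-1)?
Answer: 369663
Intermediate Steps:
h = 4
S(b) = -6 + b (S(b) = (b + 4) - 10 = (4 + b) - 10 = -6 + b)
561*659 + S((2 + 4)*(-5)) = 561*659 + (-6 + (2 + 4)*(-5)) = 369699 + (-6 + 6*(-5)) = 369699 + (-6 - 30) = 369699 - 36 = 369663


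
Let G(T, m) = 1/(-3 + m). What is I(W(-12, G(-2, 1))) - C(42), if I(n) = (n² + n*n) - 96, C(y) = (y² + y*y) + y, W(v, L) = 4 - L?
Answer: -7251/2 ≈ -3625.5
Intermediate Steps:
C(y) = y + 2*y² (C(y) = (y² + y²) + y = 2*y² + y = y + 2*y²)
I(n) = -96 + 2*n² (I(n) = (n² + n²) - 96 = 2*n² - 96 = -96 + 2*n²)
I(W(-12, G(-2, 1))) - C(42) = (-96 + 2*(4 - 1/(-3 + 1))²) - 42*(1 + 2*42) = (-96 + 2*(4 - 1/(-2))²) - 42*(1 + 84) = (-96 + 2*(4 - 1*(-½))²) - 42*85 = (-96 + 2*(4 + ½)²) - 1*3570 = (-96 + 2*(9/2)²) - 3570 = (-96 + 2*(81/4)) - 3570 = (-96 + 81/2) - 3570 = -111/2 - 3570 = -7251/2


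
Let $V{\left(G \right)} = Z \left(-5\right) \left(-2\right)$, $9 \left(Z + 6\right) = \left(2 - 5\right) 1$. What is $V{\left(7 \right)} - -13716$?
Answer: $\frac{40958}{3} \approx 13653.0$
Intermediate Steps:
$Z = - \frac{19}{3}$ ($Z = -6 + \frac{\left(2 - 5\right) 1}{9} = -6 + \frac{\left(-3\right) 1}{9} = -6 + \frac{1}{9} \left(-3\right) = -6 - \frac{1}{3} = - \frac{19}{3} \approx -6.3333$)
$V{\left(G \right)} = - \frac{190}{3}$ ($V{\left(G \right)} = \left(- \frac{19}{3}\right) \left(-5\right) \left(-2\right) = \frac{95}{3} \left(-2\right) = - \frac{190}{3}$)
$V{\left(7 \right)} - -13716 = - \frac{190}{3} - -13716 = - \frac{190}{3} + 13716 = \frac{40958}{3}$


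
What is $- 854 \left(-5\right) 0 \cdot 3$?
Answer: $0$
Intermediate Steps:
$- 854 \left(-5\right) 0 \cdot 3 = - 854 \cdot 0 \cdot 3 = \left(-854\right) 0 = 0$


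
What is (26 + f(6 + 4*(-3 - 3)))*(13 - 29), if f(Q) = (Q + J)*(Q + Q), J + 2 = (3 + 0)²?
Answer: -6752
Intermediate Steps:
J = 7 (J = -2 + (3 + 0)² = -2 + 3² = -2 + 9 = 7)
f(Q) = 2*Q*(7 + Q) (f(Q) = (Q + 7)*(Q + Q) = (7 + Q)*(2*Q) = 2*Q*(7 + Q))
(26 + f(6 + 4*(-3 - 3)))*(13 - 29) = (26 + 2*(6 + 4*(-3 - 3))*(7 + (6 + 4*(-3 - 3))))*(13 - 29) = (26 + 2*(6 + 4*(-6))*(7 + (6 + 4*(-6))))*(-16) = (26 + 2*(6 - 24)*(7 + (6 - 24)))*(-16) = (26 + 2*(-18)*(7 - 18))*(-16) = (26 + 2*(-18)*(-11))*(-16) = (26 + 396)*(-16) = 422*(-16) = -6752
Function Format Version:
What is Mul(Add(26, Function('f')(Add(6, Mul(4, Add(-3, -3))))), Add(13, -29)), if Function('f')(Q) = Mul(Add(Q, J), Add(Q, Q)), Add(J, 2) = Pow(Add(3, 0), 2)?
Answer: -6752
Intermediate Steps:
J = 7 (J = Add(-2, Pow(Add(3, 0), 2)) = Add(-2, Pow(3, 2)) = Add(-2, 9) = 7)
Function('f')(Q) = Mul(2, Q, Add(7, Q)) (Function('f')(Q) = Mul(Add(Q, 7), Add(Q, Q)) = Mul(Add(7, Q), Mul(2, Q)) = Mul(2, Q, Add(7, Q)))
Mul(Add(26, Function('f')(Add(6, Mul(4, Add(-3, -3))))), Add(13, -29)) = Mul(Add(26, Mul(2, Add(6, Mul(4, Add(-3, -3))), Add(7, Add(6, Mul(4, Add(-3, -3)))))), Add(13, -29)) = Mul(Add(26, Mul(2, Add(6, Mul(4, -6)), Add(7, Add(6, Mul(4, -6))))), -16) = Mul(Add(26, Mul(2, Add(6, -24), Add(7, Add(6, -24)))), -16) = Mul(Add(26, Mul(2, -18, Add(7, -18))), -16) = Mul(Add(26, Mul(2, -18, -11)), -16) = Mul(Add(26, 396), -16) = Mul(422, -16) = -6752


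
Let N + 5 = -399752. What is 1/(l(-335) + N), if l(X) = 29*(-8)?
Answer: -1/399989 ≈ -2.5001e-6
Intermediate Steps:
N = -399757 (N = -5 - 399752 = -399757)
l(X) = -232
1/(l(-335) + N) = 1/(-232 - 399757) = 1/(-399989) = -1/399989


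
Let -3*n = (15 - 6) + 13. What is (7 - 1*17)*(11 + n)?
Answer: -110/3 ≈ -36.667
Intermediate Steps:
n = -22/3 (n = -((15 - 6) + 13)/3 = -(9 + 13)/3 = -⅓*22 = -22/3 ≈ -7.3333)
(7 - 1*17)*(11 + n) = (7 - 1*17)*(11 - 22/3) = (7 - 17)*(11/3) = -10*11/3 = -110/3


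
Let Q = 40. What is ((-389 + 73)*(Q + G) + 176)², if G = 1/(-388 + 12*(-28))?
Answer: 5089107369025/32761 ≈ 1.5534e+8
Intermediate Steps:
G = -1/724 (G = 1/(-388 - 336) = 1/(-724) = -1/724 ≈ -0.0013812)
((-389 + 73)*(Q + G) + 176)² = ((-389 + 73)*(40 - 1/724) + 176)² = (-316*28959/724 + 176)² = (-2287761/181 + 176)² = (-2255905/181)² = 5089107369025/32761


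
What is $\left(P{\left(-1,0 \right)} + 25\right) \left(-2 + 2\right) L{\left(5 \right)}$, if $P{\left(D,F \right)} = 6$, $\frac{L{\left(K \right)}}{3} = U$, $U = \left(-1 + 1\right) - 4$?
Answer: $0$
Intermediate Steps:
$U = -4$ ($U = 0 - 4 = -4$)
$L{\left(K \right)} = -12$ ($L{\left(K \right)} = 3 \left(-4\right) = -12$)
$\left(P{\left(-1,0 \right)} + 25\right) \left(-2 + 2\right) L{\left(5 \right)} = \left(6 + 25\right) \left(-2 + 2\right) \left(-12\right) = 31 \cdot 0 \left(-12\right) = 31 \cdot 0 = 0$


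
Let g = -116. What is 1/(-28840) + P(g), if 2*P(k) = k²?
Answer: 194035519/28840 ≈ 6728.0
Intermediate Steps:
P(k) = k²/2
1/(-28840) + P(g) = 1/(-28840) + (½)*(-116)² = -1/28840 + (½)*13456 = -1/28840 + 6728 = 194035519/28840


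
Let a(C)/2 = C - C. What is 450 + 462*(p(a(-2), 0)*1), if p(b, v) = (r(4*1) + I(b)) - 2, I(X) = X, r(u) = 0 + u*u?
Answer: 6918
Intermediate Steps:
r(u) = u² (r(u) = 0 + u² = u²)
a(C) = 0 (a(C) = 2*(C - C) = 2*0 = 0)
p(b, v) = 14 + b (p(b, v) = ((4*1)² + b) - 2 = (4² + b) - 2 = (16 + b) - 2 = 14 + b)
450 + 462*(p(a(-2), 0)*1) = 450 + 462*((14 + 0)*1) = 450 + 462*(14*1) = 450 + 462*14 = 450 + 6468 = 6918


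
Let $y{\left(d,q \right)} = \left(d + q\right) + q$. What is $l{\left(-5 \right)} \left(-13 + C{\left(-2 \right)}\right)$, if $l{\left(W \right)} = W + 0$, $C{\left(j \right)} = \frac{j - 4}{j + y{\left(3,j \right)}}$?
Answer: $55$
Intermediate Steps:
$y{\left(d,q \right)} = d + 2 q$
$C{\left(j \right)} = \frac{-4 + j}{3 + 3 j}$ ($C{\left(j \right)} = \frac{j - 4}{j + \left(3 + 2 j\right)} = \frac{-4 + j}{3 + 3 j}$)
$l{\left(W \right)} = W$
$l{\left(-5 \right)} \left(-13 + C{\left(-2 \right)}\right) = - 5 \left(-13 + \frac{-4 - 2}{3 \left(1 - 2\right)}\right) = - 5 \left(-13 + \frac{1}{3} \frac{1}{-1} \left(-6\right)\right) = - 5 \left(-13 + \frac{1}{3} \left(-1\right) \left(-6\right)\right) = - 5 \left(-13 + 2\right) = \left(-5\right) \left(-11\right) = 55$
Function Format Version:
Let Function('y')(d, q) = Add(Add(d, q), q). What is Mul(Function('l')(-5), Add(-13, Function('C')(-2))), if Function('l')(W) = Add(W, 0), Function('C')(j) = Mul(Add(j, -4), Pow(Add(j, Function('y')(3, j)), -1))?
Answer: 55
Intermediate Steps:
Function('y')(d, q) = Add(d, Mul(2, q))
Function('C')(j) = Mul(Pow(Add(3, Mul(3, j)), -1), Add(-4, j)) (Function('C')(j) = Mul(Add(j, -4), Pow(Add(j, Add(3, Mul(2, j))), -1)) = Mul(Add(-4, j), Pow(Add(3, Mul(3, j)), -1)) = Mul(Pow(Add(3, Mul(3, j)), -1), Add(-4, j)))
Function('l')(W) = W
Mul(Function('l')(-5), Add(-13, Function('C')(-2))) = Mul(-5, Add(-13, Mul(Rational(1, 3), Pow(Add(1, -2), -1), Add(-4, -2)))) = Mul(-5, Add(-13, Mul(Rational(1, 3), Pow(-1, -1), -6))) = Mul(-5, Add(-13, Mul(Rational(1, 3), -1, -6))) = Mul(-5, Add(-13, 2)) = Mul(-5, -11) = 55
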